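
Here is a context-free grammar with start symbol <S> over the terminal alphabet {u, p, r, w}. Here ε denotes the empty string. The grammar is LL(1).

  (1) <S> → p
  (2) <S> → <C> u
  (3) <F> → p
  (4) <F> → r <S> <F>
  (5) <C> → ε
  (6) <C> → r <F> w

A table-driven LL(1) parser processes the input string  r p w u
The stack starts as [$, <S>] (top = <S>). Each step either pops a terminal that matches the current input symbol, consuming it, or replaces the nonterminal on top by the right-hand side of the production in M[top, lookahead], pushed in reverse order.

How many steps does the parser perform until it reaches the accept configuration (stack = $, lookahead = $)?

     Stack        Input      Action
  1  $ <S>        r p w u $  expand <S> → <C> u
  2  $ u <C>      r p w u $  expand <C> → r <F> w
  3  $ u w <F> r  r p w u $  match r
  4  $ u w <F>    p w u $    expand <F> → p
  5  $ u w p      p w u $    match p
  6  $ u w        w u $      match w
  7  $ u          u $        match u
Accept reached after 7 steps.

7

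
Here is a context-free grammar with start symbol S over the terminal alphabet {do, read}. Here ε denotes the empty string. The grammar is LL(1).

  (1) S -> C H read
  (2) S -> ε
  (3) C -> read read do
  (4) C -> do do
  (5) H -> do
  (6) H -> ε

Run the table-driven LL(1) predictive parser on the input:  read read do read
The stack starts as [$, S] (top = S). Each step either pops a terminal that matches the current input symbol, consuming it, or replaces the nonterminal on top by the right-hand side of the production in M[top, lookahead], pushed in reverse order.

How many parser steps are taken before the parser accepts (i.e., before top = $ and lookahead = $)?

     Stack                  Input                Action
  1  $ S                    read read do read $  expand S -> C H read
  2  $ read H C             read read do read $  expand C -> read read do
  3  $ read H do read read  read read do read $  match read
  4  $ read H do read       read do read $       match read
  5  $ read H do            do read $            match do
  6  $ read H               read $               expand H -> ε
  7  $ read                 read $               match read
Accept reached after 7 steps.

7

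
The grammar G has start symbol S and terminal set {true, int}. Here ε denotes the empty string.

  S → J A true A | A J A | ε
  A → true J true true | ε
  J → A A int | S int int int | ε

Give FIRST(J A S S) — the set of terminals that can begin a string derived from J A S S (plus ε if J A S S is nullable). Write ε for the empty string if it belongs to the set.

FIRST(A) = {ε, true}
FIRST(S) = {ε, int, true}  (via J A true A, A J A)
FIRST(J) = {ε, int, true}  (via A A int, S int int int)
FIRST(J A S S): take FIRST of each symbol in turn, carrying on past any symbol whose FIRST contains ε; result {ε, int, true}.

{ε, int, true}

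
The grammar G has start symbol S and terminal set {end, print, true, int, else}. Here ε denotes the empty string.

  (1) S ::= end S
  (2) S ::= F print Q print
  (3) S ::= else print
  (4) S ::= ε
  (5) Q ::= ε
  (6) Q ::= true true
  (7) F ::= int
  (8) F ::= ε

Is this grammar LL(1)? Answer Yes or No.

Yes

FIRST(S) = {ε, else, end, int, print}
FIRST(Q) = {ε, true}
FIRST(F) = {ε, int}
FOLLOW(S) = {$}
FOLLOW(Q) = {print}
FOLLOW(F) = {print}
Each cell of M receives at most one production.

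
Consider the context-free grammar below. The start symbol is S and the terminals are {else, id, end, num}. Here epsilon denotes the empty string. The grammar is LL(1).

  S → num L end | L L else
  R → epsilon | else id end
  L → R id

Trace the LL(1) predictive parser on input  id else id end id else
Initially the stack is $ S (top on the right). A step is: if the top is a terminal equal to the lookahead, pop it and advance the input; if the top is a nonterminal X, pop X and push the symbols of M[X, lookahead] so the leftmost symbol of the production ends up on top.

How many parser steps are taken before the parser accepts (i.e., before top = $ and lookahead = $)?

step 1: stack=$ S  input=id else id end id else $  — expand S → L L else
step 2: stack=$ else L L  input=id else id end id else $  — expand L → R id
step 3: stack=$ else L id R  input=id else id end id else $  — expand R → epsilon
step 4: stack=$ else L id  input=id else id end id else $  — match id
step 5: stack=$ else L  input=else id end id else $  — expand L → R id
step 6: stack=$ else id R  input=else id end id else $  — expand R → else id end
step 7: stack=$ else id end id else  input=else id end id else $  — match else
step 8: stack=$ else id end id  input=id end id else $  — match id
step 9: stack=$ else id end  input=end id else $  — match end
step 10: stack=$ else id  input=id else $  — match id
step 11: stack=$ else  input=else $  — match else
Accept reached after 11 steps.

11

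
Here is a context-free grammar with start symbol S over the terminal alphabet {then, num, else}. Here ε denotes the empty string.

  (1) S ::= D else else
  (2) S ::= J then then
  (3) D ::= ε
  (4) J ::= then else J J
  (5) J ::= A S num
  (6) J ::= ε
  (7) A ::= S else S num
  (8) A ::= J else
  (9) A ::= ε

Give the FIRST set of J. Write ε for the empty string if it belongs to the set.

{ε, else, then}

FIRST(D): from D::=ε we get {ε}. So FIRST(D) = {ε}.
FIRST(S): from S::=D else else we get {else}; from S::=J then then we get {else, then}. So FIRST(S) = {else, then}.
FIRST(J): from J::=then else J J we get {then}; from J::=A S num we get {else, then}; from J::=ε we get {ε}. So FIRST(J) = {ε, else, then}.
FIRST(A): from A::=S else S num we get {else, then}; from A::=J else we get {else, then}; from A::=ε we get {ε}. So FIRST(A) = {ε, else, then}.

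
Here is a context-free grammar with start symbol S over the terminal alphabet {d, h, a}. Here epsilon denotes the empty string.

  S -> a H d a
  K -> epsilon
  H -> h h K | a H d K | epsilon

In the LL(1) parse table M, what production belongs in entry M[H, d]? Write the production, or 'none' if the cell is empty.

H -> epsilon

FIRST(S) = {a}
FIRST(K) = {epsilon}
FIRST(H) = {epsilon, a, h}
FOLLOW(S) includes $ since S is the start symbol.
FOLLOW(H): in S->a H d a, H is followed by d a with FIRST {d}; in H->a H d K, H is followed by d K with FIRST {d}. Thus FOLLOW(H) = {d}.
For H -> h h K: FIRST(h h K) = {h}, so it goes in M[H, t] for t ∈ {h}.
For H -> a H d K: FIRST(a H d K) = {a}, so it goes in M[H, t] for t ∈ {a}.
For H -> epsilon: FIRST(epsilon) = {epsilon}, so it goes in M[H, t] for t ∈ {}; since epsilon ∈ FIRST, also for every t ∈ FOLLOW(H) = {d}.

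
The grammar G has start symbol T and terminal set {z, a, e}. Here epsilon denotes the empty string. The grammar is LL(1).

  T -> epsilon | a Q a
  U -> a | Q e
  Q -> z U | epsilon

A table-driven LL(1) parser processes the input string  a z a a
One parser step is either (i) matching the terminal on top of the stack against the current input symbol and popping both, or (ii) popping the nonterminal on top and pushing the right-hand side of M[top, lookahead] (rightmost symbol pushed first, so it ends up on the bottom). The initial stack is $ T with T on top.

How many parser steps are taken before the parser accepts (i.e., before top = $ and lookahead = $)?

7

     Stack    Input      Action
  1  $ T      a z a a $  expand T -> a Q a
  2  $ a Q a  a z a a $  match a
  3  $ a Q    z a a $    expand Q -> z U
  4  $ a U z  z a a $    match z
  5  $ a U    a a $      expand U -> a
  6  $ a a    a a $      match a
  7  $ a      a $        match a
Accept reached after 7 steps.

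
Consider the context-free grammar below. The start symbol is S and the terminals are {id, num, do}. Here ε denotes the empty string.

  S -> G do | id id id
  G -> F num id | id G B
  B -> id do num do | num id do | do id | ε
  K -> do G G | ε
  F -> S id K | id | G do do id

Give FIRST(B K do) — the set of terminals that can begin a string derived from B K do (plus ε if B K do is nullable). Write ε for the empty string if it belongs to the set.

FIRST(B): from B->id do num do we get {id}; from B->num id do we get {num}; from B->do id we get {do}; from B->ε we get {ε}. So FIRST(B) = {ε, do, id, num}.
FIRST(K): from K->do G G we get {do}; from K->ε we get {ε}. So FIRST(K) = {ε, do}.
FIRST(S): from S->G do we get {id}; from S->id id id we get {id}. So FIRST(S) = {id}.
FIRST(G): from G->F num id we get {id}; from G->id G B we get {id}. So FIRST(G) = {id}.
FIRST(F): from F->S id K we get {id}; from F->id we get {id}; from F->G do do id we get {id}. So FIRST(F) = {id}.
FIRST(B K do): take FIRST of each symbol in turn, carrying on past any symbol whose FIRST contains ε; result {do, id, num}.

{do, id, num}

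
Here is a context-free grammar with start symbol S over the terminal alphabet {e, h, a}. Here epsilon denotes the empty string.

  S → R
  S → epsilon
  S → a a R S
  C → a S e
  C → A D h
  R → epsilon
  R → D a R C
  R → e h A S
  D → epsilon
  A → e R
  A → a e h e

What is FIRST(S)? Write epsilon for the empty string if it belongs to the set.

FIRST(D) = {epsilon}
FIRST(A) = {a, e}
FIRST(C) = {a, e}  (via A D h)
FIRST(R) = {epsilon, a, e}  (via D a R C)
FIRST(S) = {epsilon, a, e}  (via R)

{epsilon, a, e}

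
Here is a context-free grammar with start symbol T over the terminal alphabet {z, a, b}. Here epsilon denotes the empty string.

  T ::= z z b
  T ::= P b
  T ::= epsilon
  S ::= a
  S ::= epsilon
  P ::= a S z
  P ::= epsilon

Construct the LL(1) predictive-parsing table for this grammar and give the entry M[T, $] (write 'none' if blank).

T ::= epsilon

FIRST(S) = {epsilon, a}
FIRST(P) = {epsilon, a}
FIRST(T) = {epsilon, a, b, z}  (via P b)
FOLLOW(T) includes $ since T is the start symbol.
FOLLOW(T): T appears on no right-hand side. Thus FOLLOW(T) = {$}.
For T ::= z z b: FIRST(z z b) = {z}, so it goes in M[T, t] for t ∈ {z}.
For T ::= P b: FIRST(P b) = {a, b}, so it goes in M[T, t] for t ∈ {a, b}.
For T ::= epsilon: FIRST(epsilon) = {epsilon}, so it goes in M[T, t] for t ∈ {}; since epsilon ∈ FIRST, also for every t ∈ FOLLOW(T) = {$}.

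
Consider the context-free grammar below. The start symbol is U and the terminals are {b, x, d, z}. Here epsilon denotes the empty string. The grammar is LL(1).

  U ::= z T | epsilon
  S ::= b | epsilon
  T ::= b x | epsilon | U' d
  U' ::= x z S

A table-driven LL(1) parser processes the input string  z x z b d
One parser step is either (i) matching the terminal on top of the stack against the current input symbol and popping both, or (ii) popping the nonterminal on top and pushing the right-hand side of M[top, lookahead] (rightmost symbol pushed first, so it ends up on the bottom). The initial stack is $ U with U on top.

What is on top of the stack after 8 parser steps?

step 1: stack=$ U  input=z x z b d $  — expand U ::= z T
step 2: stack=$ T z  input=z x z b d $  — match z
step 3: stack=$ T  input=x z b d $  — expand T ::= U' d
step 4: stack=$ d U'  input=x z b d $  — expand U' ::= x z S
step 5: stack=$ d S z x  input=x z b d $  — match x
step 6: stack=$ d S z  input=z b d $  — match z
step 7: stack=$ d S  input=b d $  — expand S ::= b
step 8: stack=$ d b  input=b d $  — match b
Stack after step 8: $ d (top = d).

d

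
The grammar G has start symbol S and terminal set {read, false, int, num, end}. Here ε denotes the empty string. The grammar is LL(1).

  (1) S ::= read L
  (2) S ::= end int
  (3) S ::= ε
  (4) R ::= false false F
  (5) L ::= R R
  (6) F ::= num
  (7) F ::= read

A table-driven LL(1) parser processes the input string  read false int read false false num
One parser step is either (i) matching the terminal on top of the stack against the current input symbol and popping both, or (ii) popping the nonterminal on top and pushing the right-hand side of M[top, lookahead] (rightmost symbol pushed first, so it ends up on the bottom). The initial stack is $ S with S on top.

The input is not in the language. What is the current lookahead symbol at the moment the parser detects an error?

int

step 1: stack=$ S  input=read false int read false false num $  — expand S ::= read L
step 2: stack=$ L read  input=read false int read false false num $  — match read
step 3: stack=$ L  input=false int read false false num $  — expand L ::= R R
step 4: stack=$ R R  input=false int read false false num $  — expand R ::= false false F
step 5: stack=$ R F false false  input=false int read false false num $  — match false
step 6: stack=$ R F false  input=int read false false num $  — error: top is terminal false but lookahead is int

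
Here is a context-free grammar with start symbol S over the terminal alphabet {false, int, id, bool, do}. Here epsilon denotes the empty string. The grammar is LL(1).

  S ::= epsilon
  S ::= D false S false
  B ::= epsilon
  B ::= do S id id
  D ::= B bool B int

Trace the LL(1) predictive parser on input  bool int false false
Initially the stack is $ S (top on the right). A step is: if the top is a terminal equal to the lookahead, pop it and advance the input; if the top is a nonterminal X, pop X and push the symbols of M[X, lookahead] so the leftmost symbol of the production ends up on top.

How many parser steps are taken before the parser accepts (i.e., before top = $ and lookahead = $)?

9

step 1: stack=$ S  input=bool int false false $  — expand S ::= D false S false
step 2: stack=$ false S false D  input=bool int false false $  — expand D ::= B bool B int
step 3: stack=$ false S false int B bool B  input=bool int false false $  — expand B ::= epsilon
step 4: stack=$ false S false int B bool  input=bool int false false $  — match bool
step 5: stack=$ false S false int B  input=int false false $  — expand B ::= epsilon
step 6: stack=$ false S false int  input=int false false $  — match int
step 7: stack=$ false S false  input=false false $  — match false
step 8: stack=$ false S  input=false $  — expand S ::= epsilon
step 9: stack=$ false  input=false $  — match false
Accept reached after 9 steps.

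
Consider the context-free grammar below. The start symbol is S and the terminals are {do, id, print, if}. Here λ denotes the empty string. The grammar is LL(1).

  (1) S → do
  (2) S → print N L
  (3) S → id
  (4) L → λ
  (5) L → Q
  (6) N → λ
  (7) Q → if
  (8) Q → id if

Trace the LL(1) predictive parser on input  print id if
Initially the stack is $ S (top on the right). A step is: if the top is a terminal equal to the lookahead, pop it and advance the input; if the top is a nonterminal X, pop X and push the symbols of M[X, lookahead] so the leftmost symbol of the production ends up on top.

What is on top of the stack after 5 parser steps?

id

     Stack        Input          Action
  1  $ S          print id if $  expand S → print N L
  2  $ L N print  print id if $  match print
  3  $ L N        id if $        expand N → λ
  4  $ L          id if $        expand L → Q
  5  $ Q          id if $        expand Q → id if
Stack after step 5: $ if id (top = id).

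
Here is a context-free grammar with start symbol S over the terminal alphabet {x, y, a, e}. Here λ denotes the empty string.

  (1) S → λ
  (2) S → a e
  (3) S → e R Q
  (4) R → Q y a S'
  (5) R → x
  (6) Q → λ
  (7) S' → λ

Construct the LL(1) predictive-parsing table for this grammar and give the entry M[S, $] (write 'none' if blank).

S → λ

FIRST(S): from S→λ we get {λ}; from S→a e we get {a}; from S→e R Q we get {e}. So FIRST(S) = {λ, a, e}.
FIRST(Q): from Q→λ we get {λ}. So FIRST(Q) = {λ}.
FIRST(S'): from S'→λ we get {λ}. So FIRST(S') = {λ}.
FIRST(R): from R→Q y a S' we get {y}; from R→x we get {x}. So FIRST(R) = {x, y}.
FOLLOW(S) includes $ since S is the start symbol.
FOLLOW(S): S appears on no right-hand side. Thus FOLLOW(S) = {$}.
For S → λ: FIRST(λ) = {λ}, so it goes in M[S, t] for t ∈ {}; since λ ∈ FIRST, also for every t ∈ FOLLOW(S) = {$}.
For S → a e: FIRST(a e) = {a}, so it goes in M[S, t] for t ∈ {a}.
For S → e R Q: FIRST(e R Q) = {e}, so it goes in M[S, t] for t ∈ {e}.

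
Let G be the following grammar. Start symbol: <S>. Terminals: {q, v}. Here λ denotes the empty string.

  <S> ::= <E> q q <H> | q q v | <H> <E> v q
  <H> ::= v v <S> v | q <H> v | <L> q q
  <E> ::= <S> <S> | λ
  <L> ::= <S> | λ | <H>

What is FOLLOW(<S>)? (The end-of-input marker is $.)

FIRST(<S>): from <S>::=<E> q q <H> we get {q, v}; from <S>::=q q v we get {q}; from <S>::=<H> <E> v q we get {q, v}. So FIRST(<S>) = {q, v}.
FIRST(<E>): from <E>::=<S> <S> we get {q, v}; from <E>::=λ we get {λ}. So FIRST(<E>) = {λ, q, v}.
FIRST(<H>): from <H>::=v v <S> v we get {v}; from <H>::=q <H> v we get {q}; from <H>::=<L> q q we get {q, v}. So FIRST(<H>) = {q, v}.
FIRST(<L>): from <L>::=<S> we get {q, v}; from <L>::=λ we get {λ}; from <L>::=<H> we get {q, v}. So FIRST(<L>) = {λ, q, v}.
FOLLOW(<S>) includes $ since <S> is the start symbol.
FOLLOW(<E>): in <S>::=<E> q q <H>, <E> is followed by q q <H> with FIRST {q}; in <S>::=<H> <E> v q, <E> is followed by v q with FIRST {v}. Thus FOLLOW(<E>) = {q, v}.
FOLLOW(<L>): in <H>::=<L> q q, <L> is followed by q q with FIRST {q}. Thus FOLLOW(<L>) = {q}.
FOLLOW(<S>): in <H>::=v v <S> v, <S> is followed by v with FIRST {v}; in <E>::=<S> <S> (occurrence 1), <S> is followed by <S> with FIRST {q, v}; in <E>::=<S> <S> (occurrence 2), the suffix after <S> is empty, so FOLLOW(<S>) ⊇ FOLLOW(<E>) = {q, v}; in <L>::=<S>, the suffix after <S> is empty, so FOLLOW(<S>) ⊇ FOLLOW(<L>) = {q}. Thus FOLLOW(<S>) = {$, q, v}.
FOLLOW(<H>): in <S>::=<E> q q <H>, the suffix after <H> is empty, so FOLLOW(<H>) ⊇ FOLLOW(<S>) = {$, q, v}; in <S>::=<H> <E> v q, <H> is followed by <E> v q with FIRST {q, v}; in <H>::=q <H> v, <H> is followed by v with FIRST {v}; in <L>::=<H>, the suffix after <H> is empty, so FOLLOW(<H>) ⊇ FOLLOW(<L>) = {q}. Thus FOLLOW(<H>) = {$, q, v}.

{$, q, v}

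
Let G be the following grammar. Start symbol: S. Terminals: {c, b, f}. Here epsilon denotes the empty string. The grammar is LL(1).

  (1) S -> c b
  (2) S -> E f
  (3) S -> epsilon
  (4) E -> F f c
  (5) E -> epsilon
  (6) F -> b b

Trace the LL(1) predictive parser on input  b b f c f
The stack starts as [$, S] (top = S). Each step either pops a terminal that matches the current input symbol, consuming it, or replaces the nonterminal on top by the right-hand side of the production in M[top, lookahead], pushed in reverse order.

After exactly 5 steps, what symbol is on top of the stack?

f

     Stack        Input        Action
  1  $ S          b b f c f $  expand S -> E f
  2  $ f E        b b f c f $  expand E -> F f c
  3  $ f c f F    b b f c f $  expand F -> b b
  4  $ f c f b b  b b f c f $  match b
  5  $ f c f b    b f c f $    match b
Stack after step 5: $ f c f (top = f).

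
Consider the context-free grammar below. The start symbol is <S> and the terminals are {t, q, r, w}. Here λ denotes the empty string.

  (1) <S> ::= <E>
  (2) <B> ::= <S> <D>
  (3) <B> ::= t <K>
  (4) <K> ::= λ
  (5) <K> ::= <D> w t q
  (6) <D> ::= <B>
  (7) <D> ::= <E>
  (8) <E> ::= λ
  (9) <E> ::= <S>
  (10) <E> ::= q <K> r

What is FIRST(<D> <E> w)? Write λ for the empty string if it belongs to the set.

{q, t, w}

FIRST(<S>) = {λ, q}  (via <E>)
FIRST(<E>) = {λ, q}  (via <S>)
FIRST(<B>) = {λ, q, t}  (via <S> <D>)
FIRST(<D>) = {λ, q, t}  (via <B>, <E>)
FIRST(<K>) = {λ, q, t, w}  (via <D> w t q)
FIRST(<D> <E> w): take FIRST of each symbol in turn, carrying on past any symbol whose FIRST contains λ; result {q, t, w}.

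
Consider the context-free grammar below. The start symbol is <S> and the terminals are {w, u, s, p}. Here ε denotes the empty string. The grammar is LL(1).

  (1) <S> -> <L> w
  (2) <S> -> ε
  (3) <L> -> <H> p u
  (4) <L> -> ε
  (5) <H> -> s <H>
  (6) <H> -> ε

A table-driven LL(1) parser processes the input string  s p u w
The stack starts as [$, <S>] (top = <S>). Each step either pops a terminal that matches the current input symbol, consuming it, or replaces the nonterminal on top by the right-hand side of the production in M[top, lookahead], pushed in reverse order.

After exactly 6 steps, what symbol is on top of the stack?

     Stack          Input      Action
  1  $ <S>          s p u w $  expand <S> -> <L> w
  2  $ w <L>        s p u w $  expand <L> -> <H> p u
  3  $ w u p <H>    s p u w $  expand <H> -> s <H>
  4  $ w u p <H> s  s p u w $  match s
  5  $ w u p <H>    p u w $    expand <H> -> ε
  6  $ w u p        p u w $    match p
Stack after step 6: $ w u (top = u).

u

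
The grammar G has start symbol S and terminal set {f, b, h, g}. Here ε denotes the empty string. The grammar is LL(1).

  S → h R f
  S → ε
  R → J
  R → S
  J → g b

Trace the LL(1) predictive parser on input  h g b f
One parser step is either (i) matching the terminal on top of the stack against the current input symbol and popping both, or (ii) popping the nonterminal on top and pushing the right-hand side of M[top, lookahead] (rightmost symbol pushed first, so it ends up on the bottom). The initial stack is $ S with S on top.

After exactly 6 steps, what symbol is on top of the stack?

step 1: stack=$ S  input=h g b f $  — expand S → h R f
step 2: stack=$ f R h  input=h g b f $  — match h
step 3: stack=$ f R  input=g b f $  — expand R → J
step 4: stack=$ f J  input=g b f $  — expand J → g b
step 5: stack=$ f b g  input=g b f $  — match g
step 6: stack=$ f b  input=b f $  — match b
Stack after step 6: $ f (top = f).

f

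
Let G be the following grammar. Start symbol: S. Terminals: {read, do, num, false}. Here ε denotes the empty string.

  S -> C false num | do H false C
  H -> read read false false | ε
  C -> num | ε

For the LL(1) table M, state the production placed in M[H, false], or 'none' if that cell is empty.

FIRST(H) = {ε, read}
FIRST(C) = {ε, num}
FIRST(S) = {do, false, num}  (via C false num)
FOLLOW(S) includes $ since S is the start symbol.
FOLLOW(H): in S->do H false C, H is followed by false C with FIRST {false}. Thus FOLLOW(H) = {false}.
For H -> read read false false: FIRST(read read false false) = {read}, so it goes in M[H, t] for t ∈ {read}.
For H -> ε: FIRST(ε) = {ε}, so it goes in M[H, t] for t ∈ {}; since ε ∈ FIRST, also for every t ∈ FOLLOW(H) = {false}.

H -> ε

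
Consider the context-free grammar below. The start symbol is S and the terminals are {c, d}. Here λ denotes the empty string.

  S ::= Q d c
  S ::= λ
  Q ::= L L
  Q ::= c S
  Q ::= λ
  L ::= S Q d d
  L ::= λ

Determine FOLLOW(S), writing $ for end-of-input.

FIRST(S) = {λ, c, d}  (via Q d c)
FIRST(Q) = {λ, c, d}  (via L L)
FIRST(L) = {λ, c, d}  (via S Q d d)
FOLLOW(S) includes $ since S is the start symbol.
FOLLOW(Q): in S::=Q d c, Q is followed by d c with FIRST {d}; in L::=S Q d d, Q is followed by d d with FIRST {d}. Thus FOLLOW(Q) = {d}.
FOLLOW(S): in Q::=c S, the suffix after S is empty, so FOLLOW(S) ⊇ FOLLOW(Q) = {d}; in L::=S Q d d, S is followed by Q d d with FIRST {c, d}. Thus FOLLOW(S) = {$, c, d}.
FOLLOW(L): in Q::=L L (occurrence 1), L is followed by L with FIRST {λ, c, d}; in Q::=L L (occurrence 1), the suffix after L is nullable, so FOLLOW(L) ⊇ FOLLOW(Q) = {d}; in Q::=L L (occurrence 2), the suffix after L is empty, so FOLLOW(L) ⊇ FOLLOW(Q) = {d}. Thus FOLLOW(L) = {c, d}.

{$, c, d}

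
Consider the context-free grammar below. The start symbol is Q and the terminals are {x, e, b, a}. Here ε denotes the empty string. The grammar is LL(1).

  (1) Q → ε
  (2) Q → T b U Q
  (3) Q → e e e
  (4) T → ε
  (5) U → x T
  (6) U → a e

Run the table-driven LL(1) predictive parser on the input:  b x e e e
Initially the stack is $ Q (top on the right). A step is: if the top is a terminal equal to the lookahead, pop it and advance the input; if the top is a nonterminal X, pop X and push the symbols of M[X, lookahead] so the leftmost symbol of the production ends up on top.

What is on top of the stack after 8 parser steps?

     Stack      Input        Action
  1  $ Q        b x e e e $  expand Q → T b U Q
  2  $ Q U b T  b x e e e $  expand T → ε
  3  $ Q U b    b x e e e $  match b
  4  $ Q U      x e e e $    expand U → x T
  5  $ Q T x    x e e e $    match x
  6  $ Q T      e e e $      expand T → ε
  7  $ Q        e e e $      expand Q → e e e
  8  $ e e e    e e e $      match e
Stack after step 8: $ e e (top = e).

e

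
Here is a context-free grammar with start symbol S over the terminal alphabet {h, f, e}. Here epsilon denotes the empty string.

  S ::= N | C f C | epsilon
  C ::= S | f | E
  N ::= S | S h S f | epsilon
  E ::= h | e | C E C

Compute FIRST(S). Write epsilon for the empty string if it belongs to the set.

FIRST(S) = {epsilon, e, f, h}  (via N, C f C)
FIRST(N) = {epsilon, e, f, h}  (via S, S h S f)
FIRST(C) = {epsilon, e, f, h}  (via S, E)
FIRST(E) = {e, f, h}  (via C E C)

{epsilon, e, f, h}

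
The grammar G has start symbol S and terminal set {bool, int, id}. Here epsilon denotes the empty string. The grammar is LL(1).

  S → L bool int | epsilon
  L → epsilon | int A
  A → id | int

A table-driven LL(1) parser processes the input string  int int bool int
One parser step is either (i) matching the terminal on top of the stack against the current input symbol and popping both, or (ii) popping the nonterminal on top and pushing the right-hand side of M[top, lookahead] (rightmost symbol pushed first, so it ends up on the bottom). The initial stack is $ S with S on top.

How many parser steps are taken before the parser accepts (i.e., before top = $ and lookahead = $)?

step 1: stack=$ S  input=int int bool int $  — expand S → L bool int
step 2: stack=$ int bool L  input=int int bool int $  — expand L → int A
step 3: stack=$ int bool A int  input=int int bool int $  — match int
step 4: stack=$ int bool A  input=int bool int $  — expand A → int
step 5: stack=$ int bool int  input=int bool int $  — match int
step 6: stack=$ int bool  input=bool int $  — match bool
step 7: stack=$ int  input=int $  — match int
Accept reached after 7 steps.

7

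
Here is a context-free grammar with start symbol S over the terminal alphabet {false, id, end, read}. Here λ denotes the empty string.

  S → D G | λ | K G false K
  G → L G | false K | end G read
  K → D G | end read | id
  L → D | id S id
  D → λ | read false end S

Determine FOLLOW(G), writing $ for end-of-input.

{$, end, false, id, read}

FIRST(D): from D→λ we get {λ}; from D→read false end S we get {read}. So FIRST(D) = {λ, read}.
FIRST(L): from L→D we get {λ, read}; from L→id S id we get {id}. So FIRST(L) = {λ, id, read}.
FIRST(G): from G→L G we get {end, false, id, read}; from G→false K we get {false}; from G→end G read we get {end}. So FIRST(G) = {end, false, id, read}.
FIRST(K): from K→D G we get {end, false, id, read}; from K→end read we get {end}; from K→id we get {id}. So FIRST(K) = {end, false, id, read}.
FIRST(S): from S→D G we get {end, false, id, read}; from S→λ we get {λ}; from S→K G false K we get {end, false, id, read}. So FIRST(S) = {λ, end, false, id, read}.
FOLLOW(S) includes $ since S is the start symbol.
FOLLOW(L): in G→L G, L is followed by G with FIRST {end, false, id, read}. Thus FOLLOW(L) = {end, false, id, read}.
FOLLOW(D): in S→D G, D is followed by G with FIRST {end, false, id, read}; in K→D G, D is followed by G with FIRST {end, false, id, read}; in L→D, the suffix after D is empty, so FOLLOW(D) ⊇ FOLLOW(L) = {end, false, id, read}. Thus FOLLOW(D) = {end, false, id, read}.
FOLLOW(S): in L→id S id, S is followed by id with FIRST {id}; in D→read false end S, the suffix after S is empty, so FOLLOW(S) ⊇ FOLLOW(D) = {end, false, id, read}. Thus FOLLOW(S) = {$, end, false, id, read}.
FOLLOW(G): in S→D G, the suffix after G is empty, so FOLLOW(G) ⊇ FOLLOW(S) = {$, end, false, id, read}; in S→K G false K, G is followed by false K with FIRST {false}; in G→L G, the suffix after G is empty (adds nothing new); in G→end G read, G is followed by read with FIRST {read}; in K→D G, the suffix after G is empty, so FOLLOW(G) ⊇ FOLLOW(K) = {$, end, false, id, read}. Thus FOLLOW(G) = {$, end, false, id, read}.
FOLLOW(K): in S→K G false K (occurrence 1), K is followed by G false K with FIRST {end, false, id, read}; in S→K G false K (occurrence 2), the suffix after K is empty, so FOLLOW(K) ⊇ FOLLOW(S) = {$, end, false, id, read}; in G→false K, the suffix after K is empty, so FOLLOW(K) ⊇ FOLLOW(G) = {$, end, false, id, read}. Thus FOLLOW(K) = {$, end, false, id, read}.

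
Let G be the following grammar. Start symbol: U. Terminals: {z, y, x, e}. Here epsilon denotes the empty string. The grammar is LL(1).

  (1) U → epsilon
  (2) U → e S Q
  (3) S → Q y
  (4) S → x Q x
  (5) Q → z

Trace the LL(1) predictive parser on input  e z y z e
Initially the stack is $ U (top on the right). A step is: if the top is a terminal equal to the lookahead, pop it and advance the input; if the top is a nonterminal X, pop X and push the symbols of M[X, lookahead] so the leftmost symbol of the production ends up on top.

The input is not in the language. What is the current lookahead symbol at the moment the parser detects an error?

e

step 1: stack=$ U  input=e z y z e $  — expand U → e S Q
step 2: stack=$ Q S e  input=e z y z e $  — match e
step 3: stack=$ Q S  input=z y z e $  — expand S → Q y
step 4: stack=$ Q y Q  input=z y z e $  — expand Q → z
step 5: stack=$ Q y z  input=z y z e $  — match z
step 6: stack=$ Q y  input=y z e $  — match y
step 7: stack=$ Q  input=z e $  — expand Q → z
step 8: stack=$ z  input=z e $  — match z
step 9: stack=$  input=e $  — error: stack empty but input remains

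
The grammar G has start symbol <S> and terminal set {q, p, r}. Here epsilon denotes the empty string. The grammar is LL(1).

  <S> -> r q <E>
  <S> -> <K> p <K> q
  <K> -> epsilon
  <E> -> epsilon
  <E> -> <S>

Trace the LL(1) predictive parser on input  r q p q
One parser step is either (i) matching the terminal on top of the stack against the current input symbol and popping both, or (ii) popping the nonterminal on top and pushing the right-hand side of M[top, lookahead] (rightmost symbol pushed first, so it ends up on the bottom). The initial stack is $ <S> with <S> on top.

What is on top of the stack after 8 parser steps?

q

step 1: stack=$ <S>  input=r q p q $  — expand <S> -> r q <E>
step 2: stack=$ <E> q r  input=r q p q $  — match r
step 3: stack=$ <E> q  input=q p q $  — match q
step 4: stack=$ <E>  input=p q $  — expand <E> -> <S>
step 5: stack=$ <S>  input=p q $  — expand <S> -> <K> p <K> q
step 6: stack=$ q <K> p <K>  input=p q $  — expand <K> -> epsilon
step 7: stack=$ q <K> p  input=p q $  — match p
step 8: stack=$ q <K>  input=q $  — expand <K> -> epsilon
Stack after step 8: $ q (top = q).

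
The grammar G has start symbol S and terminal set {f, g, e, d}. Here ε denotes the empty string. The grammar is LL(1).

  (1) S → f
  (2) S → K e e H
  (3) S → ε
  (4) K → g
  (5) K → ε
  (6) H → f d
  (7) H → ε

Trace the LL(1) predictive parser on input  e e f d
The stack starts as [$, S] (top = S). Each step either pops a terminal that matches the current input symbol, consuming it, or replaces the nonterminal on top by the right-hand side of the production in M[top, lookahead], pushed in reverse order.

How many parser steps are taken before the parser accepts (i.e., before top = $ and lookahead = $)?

7

     Stack      Input      Action
  1  $ S        e e f d $  expand S → K e e H
  2  $ H e e K  e e f d $  expand K → ε
  3  $ H e e    e e f d $  match e
  4  $ H e      e f d $    match e
  5  $ H        f d $      expand H → f d
  6  $ d f      f d $      match f
  7  $ d        d $        match d
Accept reached after 7 steps.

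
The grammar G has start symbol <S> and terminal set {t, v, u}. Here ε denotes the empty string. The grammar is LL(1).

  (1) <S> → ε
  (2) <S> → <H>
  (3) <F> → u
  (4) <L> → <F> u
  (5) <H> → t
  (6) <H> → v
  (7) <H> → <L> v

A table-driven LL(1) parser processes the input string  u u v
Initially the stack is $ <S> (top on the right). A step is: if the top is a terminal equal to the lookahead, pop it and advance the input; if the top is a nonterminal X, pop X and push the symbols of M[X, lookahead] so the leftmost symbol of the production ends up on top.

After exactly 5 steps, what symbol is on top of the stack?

u

     Stack      Input    Action
  1  $ <S>      u u v $  expand <S> → <H>
  2  $ <H>      u u v $  expand <H> → <L> v
  3  $ v <L>    u u v $  expand <L> → <F> u
  4  $ v u <F>  u u v $  expand <F> → u
  5  $ v u u    u u v $  match u
Stack after step 5: $ v u (top = u).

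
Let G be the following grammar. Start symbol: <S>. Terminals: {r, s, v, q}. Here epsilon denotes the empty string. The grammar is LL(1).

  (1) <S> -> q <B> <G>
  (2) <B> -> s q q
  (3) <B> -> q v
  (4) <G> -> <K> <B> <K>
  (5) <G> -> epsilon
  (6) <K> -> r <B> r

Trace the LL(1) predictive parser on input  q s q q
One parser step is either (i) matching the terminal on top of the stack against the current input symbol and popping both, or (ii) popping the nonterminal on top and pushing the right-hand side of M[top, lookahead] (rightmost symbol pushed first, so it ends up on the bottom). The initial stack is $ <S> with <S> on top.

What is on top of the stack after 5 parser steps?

q

     Stack        Input      Action
  1  $ <S>        q s q q $  expand <S> -> q <B> <G>
  2  $ <G> <B> q  q s q q $  match q
  3  $ <G> <B>    s q q $    expand <B> -> s q q
  4  $ <G> q q s  s q q $    match s
  5  $ <G> q q    q q $      match q
Stack after step 5: $ <G> q (top = q).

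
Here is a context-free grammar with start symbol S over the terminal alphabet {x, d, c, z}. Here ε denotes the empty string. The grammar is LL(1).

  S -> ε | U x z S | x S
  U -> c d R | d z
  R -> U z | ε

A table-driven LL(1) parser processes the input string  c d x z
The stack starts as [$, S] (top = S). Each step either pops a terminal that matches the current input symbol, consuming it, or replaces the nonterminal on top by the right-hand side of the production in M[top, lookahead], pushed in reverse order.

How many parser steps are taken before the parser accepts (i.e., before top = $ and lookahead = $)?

8

     Stack          Input      Action
  1  $ S            c d x z $  expand S -> U x z S
  2  $ S z x U      c d x z $  expand U -> c d R
  3  $ S z x R d c  c d x z $  match c
  4  $ S z x R d    d x z $    match d
  5  $ S z x R      x z $      expand R -> ε
  6  $ S z x        x z $      match x
  7  $ S z          z $        match z
  8  $ S            $          expand S -> ε
Accept reached after 8 steps.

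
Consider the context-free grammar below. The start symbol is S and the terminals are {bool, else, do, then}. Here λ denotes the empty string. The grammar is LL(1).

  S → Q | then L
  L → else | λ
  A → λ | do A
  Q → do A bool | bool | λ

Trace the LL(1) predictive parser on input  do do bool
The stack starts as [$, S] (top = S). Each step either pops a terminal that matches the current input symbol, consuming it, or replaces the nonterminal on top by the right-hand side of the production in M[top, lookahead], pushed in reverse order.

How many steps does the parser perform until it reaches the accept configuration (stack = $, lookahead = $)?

7

     Stack        Input         Action
  1  $ S          do do bool $  expand S → Q
  2  $ Q          do do bool $  expand Q → do A bool
  3  $ bool A do  do do bool $  match do
  4  $ bool A     do bool $     expand A → do A
  5  $ bool A do  do bool $     match do
  6  $ bool A     bool $        expand A → λ
  7  $ bool       bool $        match bool
Accept reached after 7 steps.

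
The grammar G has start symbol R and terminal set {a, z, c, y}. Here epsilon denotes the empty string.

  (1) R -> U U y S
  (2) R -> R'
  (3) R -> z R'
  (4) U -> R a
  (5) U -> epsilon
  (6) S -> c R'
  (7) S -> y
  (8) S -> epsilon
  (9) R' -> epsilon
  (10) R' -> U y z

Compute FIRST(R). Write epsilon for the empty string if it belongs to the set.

{epsilon, a, y, z}

FIRST(S): from S->c R' we get {c}; from S->y we get {y}; from S->epsilon we get {epsilon}. So FIRST(S) = {epsilon, c, y}.
FIRST(R): from R->U U y S we get {a, y, z}; from R->R' we get {epsilon, a, y, z}; from R->z R' we get {z}. So FIRST(R) = {epsilon, a, y, z}.
FIRST(U): from U->R a we get {a, y, z}; from U->epsilon we get {epsilon}. So FIRST(U) = {epsilon, a, y, z}.
FIRST(R'): from R'->epsilon we get {epsilon}; from R'->U y z we get {a, y, z}. So FIRST(R') = {epsilon, a, y, z}.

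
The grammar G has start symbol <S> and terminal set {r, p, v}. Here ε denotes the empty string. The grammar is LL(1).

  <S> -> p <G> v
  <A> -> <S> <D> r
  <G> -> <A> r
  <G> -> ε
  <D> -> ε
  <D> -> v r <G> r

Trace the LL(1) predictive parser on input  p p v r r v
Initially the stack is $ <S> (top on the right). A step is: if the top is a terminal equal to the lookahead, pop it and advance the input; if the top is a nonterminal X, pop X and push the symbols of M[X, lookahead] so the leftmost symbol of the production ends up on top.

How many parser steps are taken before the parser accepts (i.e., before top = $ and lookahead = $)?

      Stack                Input          Action
   1  $ <S>                p p v r r v $  expand <S> -> p <G> v
   2  $ v <G> p            p p v r r v $  match p
   3  $ v <G>              p v r r v $    expand <G> -> <A> r
   4  $ v r <A>            p v r r v $    expand <A> -> <S> <D> r
   5  $ v r r <D> <S>      p v r r v $    expand <S> -> p <G> v
   6  $ v r r <D> v <G> p  p v r r v $    match p
   7  $ v r r <D> v <G>    v r r v $      expand <G> -> ε
   8  $ v r r <D> v        v r r v $      match v
   9  $ v r r <D>          r r v $        expand <D> -> ε
  10  $ v r r              r r v $        match r
  11  $ v r                r v $          match r
  12  $ v                  v $            match v
Accept reached after 12 steps.

12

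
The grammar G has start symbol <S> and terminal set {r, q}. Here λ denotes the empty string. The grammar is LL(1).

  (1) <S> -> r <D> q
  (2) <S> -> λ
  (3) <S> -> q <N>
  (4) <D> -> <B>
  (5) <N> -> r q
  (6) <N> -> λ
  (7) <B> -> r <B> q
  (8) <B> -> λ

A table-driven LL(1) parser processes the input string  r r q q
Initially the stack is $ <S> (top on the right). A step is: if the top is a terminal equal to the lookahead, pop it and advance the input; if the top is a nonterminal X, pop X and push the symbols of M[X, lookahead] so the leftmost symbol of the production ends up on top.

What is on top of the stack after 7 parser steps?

q

step 1: stack=$ <S>  input=r r q q $  — expand <S> -> r <D> q
step 2: stack=$ q <D> r  input=r r q q $  — match r
step 3: stack=$ q <D>  input=r q q $  — expand <D> -> <B>
step 4: stack=$ q <B>  input=r q q $  — expand <B> -> r <B> q
step 5: stack=$ q q <B> r  input=r q q $  — match r
step 6: stack=$ q q <B>  input=q q $  — expand <B> -> λ
step 7: stack=$ q q  input=q q $  — match q
Stack after step 7: $ q (top = q).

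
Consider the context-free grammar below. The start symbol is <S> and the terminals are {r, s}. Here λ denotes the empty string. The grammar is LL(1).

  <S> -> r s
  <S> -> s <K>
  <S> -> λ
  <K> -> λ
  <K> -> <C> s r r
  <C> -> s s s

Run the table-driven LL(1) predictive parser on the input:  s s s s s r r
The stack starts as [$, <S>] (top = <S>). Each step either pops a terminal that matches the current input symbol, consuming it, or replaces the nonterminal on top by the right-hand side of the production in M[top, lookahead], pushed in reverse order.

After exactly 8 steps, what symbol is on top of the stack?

     Stack          Input            Action
  1  $ <S>          s s s s s r r $  expand <S> -> s <K>
  2  $ <K> s        s s s s s r r $  match s
  3  $ <K>          s s s s r r $    expand <K> -> <C> s r r
  4  $ r r s <C>    s s s s r r $    expand <C> -> s s s
  5  $ r r s s s s  s s s s r r $    match s
  6  $ r r s s s    s s s r r $      match s
  7  $ r r s s      s s r r $        match s
  8  $ r r s        s r r $          match s
Stack after step 8: $ r r (top = r).

r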